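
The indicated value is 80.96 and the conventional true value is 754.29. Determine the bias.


Systematic error = measured - true
= 80.96 - 754.29
= -673.3300

-673.3300


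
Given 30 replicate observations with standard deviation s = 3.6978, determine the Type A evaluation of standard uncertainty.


u_A = s / sqrt(n)
u_A = 3.6978 / sqrt(30)
u_A = 3.6978 / 5.4772256
u_A = 0.6751

0.6751


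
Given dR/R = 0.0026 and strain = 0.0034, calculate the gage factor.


GF = (dR/R) / epsilon
= 0.0026 / 0.0034
= 0.7647

0.7647


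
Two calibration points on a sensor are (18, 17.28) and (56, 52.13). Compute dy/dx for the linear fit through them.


slope = (y2 - y1) / (x2 - x1)
= (52.13 - 17.28) / (56 - 18)
= 34.8500 / 38
= 0.9171

0.9171


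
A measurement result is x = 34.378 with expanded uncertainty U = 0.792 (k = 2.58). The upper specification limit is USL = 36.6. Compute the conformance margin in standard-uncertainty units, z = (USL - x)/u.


u = U / k = 0.792 / 2.58 = 0.30697674
margin = |USL - x| = |36.6 - 34.378| = 2.222
z = margin / u = 2.222 / 0.30697674
z = 7.2383

7.2383


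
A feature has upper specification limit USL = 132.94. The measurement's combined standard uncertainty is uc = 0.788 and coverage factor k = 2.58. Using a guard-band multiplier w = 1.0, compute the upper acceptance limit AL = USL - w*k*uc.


U = k * uc = 2.58 * 0.788 = 2.03304
guard band g = w * U = 1.0 * 2.03304 = 2.03304
AL = USL - g = 132.94 - 2.03304
AL = 130.9070

130.9070


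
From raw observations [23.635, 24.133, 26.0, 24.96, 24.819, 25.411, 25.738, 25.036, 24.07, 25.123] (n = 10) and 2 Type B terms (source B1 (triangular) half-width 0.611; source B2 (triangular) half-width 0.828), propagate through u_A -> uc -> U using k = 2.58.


mean = (23.635 + 24.133 + 26.0 + 24.96 + 24.819 + 25.411 + 25.738 + 25.036 + 24.07 + 25.123) / 10 = 24.8925
s = sqrt(sum((x - mean)^2)/(n-1)) = 0.7548806
u_A = s / sqrt(n) = 0.7548806 / sqrt(10) = 0.23871421
u_B1 = 0.611 / sqrt(6) = 0.24943971
u_B2 = 0.828 / sqrt(6) = 0.33802958
uc = sqrt(0.23871421^2 + 0.24943971^2 + 0.33802958^2) = 0.48318593
U = k * uc = 2.58 * 0.48318593
U = 1.2466

1.2466


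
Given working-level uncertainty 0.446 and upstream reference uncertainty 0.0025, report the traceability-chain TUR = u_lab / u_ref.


TUR = u_lab / u_ref
= 0.446 / 0.0025
= 178.4000

178.4000


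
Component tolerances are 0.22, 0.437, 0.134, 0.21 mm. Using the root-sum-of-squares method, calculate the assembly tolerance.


RSS = sqrt(0.22^2 + 0.437^2 + 0.134^2 + 0.21^2)
= sqrt(0.301425)
= 0.5490

0.5490


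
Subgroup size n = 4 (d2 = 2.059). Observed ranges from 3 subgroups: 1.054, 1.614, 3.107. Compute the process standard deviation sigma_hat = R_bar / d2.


R_bar = (1.054 + 1.614 + 3.107) / 3
R_bar = 5.775 / 3 = 1.925
sigma_hat = R_bar / d2 = 1.925 / 2.059 = 0.9349

0.9349


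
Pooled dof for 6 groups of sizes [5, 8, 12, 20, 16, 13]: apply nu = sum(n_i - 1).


nu = sum_i (n_i - 1)
nu = ((5 - 1) + (8 - 1) + (12 - 1) + (20 - 1) + (16 - 1) + (13 - 1))
nu = 4 + 7 + 11 + 19 + 15 + 12
nu = 68

68


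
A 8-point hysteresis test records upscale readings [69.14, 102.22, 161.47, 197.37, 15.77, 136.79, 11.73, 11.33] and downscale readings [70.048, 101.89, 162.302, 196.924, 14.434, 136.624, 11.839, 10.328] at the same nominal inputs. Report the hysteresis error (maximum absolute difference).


|69.14 - 70.048| = 0.9080
|102.22 - 101.89| = 0.3300
|161.47 - 162.302| = 0.8320
|197.37 - 196.924| = 0.4460
|15.77 - 14.434| = 1.3360
|136.79 - 136.624| = 0.1660
|11.73 - 11.839| = 0.1090
|11.33 - 10.328| = 1.0020
hysteresis = max(diffs) = 1.3360

1.3360


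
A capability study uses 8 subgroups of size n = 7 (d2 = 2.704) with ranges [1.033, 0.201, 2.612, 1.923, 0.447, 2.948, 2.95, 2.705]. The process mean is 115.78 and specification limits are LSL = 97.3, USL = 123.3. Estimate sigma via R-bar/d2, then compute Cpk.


R_bar = (1.033 + 0.201 + 2.612 + 1.923 + 0.447 + 2.948 + 2.95 + 2.705) / 8 = 1.852375
sigma = R_bar / d2 = 1.852375 / 2.704 = 0.68504993
Cp = (USL - LSL)/(6*sigma) = (123.3 - 97.3)/(6*0.68504993) = 6.3256
Cpu = (123.3 - 115.78)/(3*0.68504993) = 3.6591
Cpl = (115.78 - 97.3)/(3*0.68504993) = 8.9920
Cpk = min(Cpu, Cpl) = 3.6591

3.6591


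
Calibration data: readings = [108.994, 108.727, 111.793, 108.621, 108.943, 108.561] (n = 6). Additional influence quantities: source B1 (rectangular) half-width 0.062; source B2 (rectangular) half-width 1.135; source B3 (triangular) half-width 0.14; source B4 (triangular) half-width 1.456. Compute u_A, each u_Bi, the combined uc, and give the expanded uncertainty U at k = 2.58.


mean = (108.994 + 108.727 + 111.793 + 108.621 + 108.943 + 108.561) / 6 = 109.2731667
s = sqrt(sum((x - mean)^2)/(n-1)) = 1.2463791
u_A = s / sqrt(n) = 1.2463791 / sqrt(6) = 0.50883214
u_B1 = 0.062 / sqrt(3) = 0.035795717
u_B2 = 1.135 / sqrt(3) = 0.65529256
u_B3 = 0.14 / sqrt(6) = 0.057154761
u_B4 = 1.456 / sqrt(6) = 0.59440951
uc = sqrt(0.50883214^2 + 0.035795717^2 + 0.65529256^2 + 0.057154761^2 + 0.59440951^2) = 1.0228339
U = k * uc = 2.58 * 1.0228339
U = 2.6389

2.6389


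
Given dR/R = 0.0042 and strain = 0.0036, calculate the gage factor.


GF = (dR/R) / epsilon
= 0.0042 / 0.0036
= 1.1667

1.1667


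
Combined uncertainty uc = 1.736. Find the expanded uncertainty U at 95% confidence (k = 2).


U = k * uc
U = 2 * 1.736
U = 3.4720

3.4720


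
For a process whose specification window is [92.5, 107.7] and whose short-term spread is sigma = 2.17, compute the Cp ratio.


Cp = (USL - LSL) / (6 * sigma)
= (107.7 - 92.5) / (6 * 2.17)
= 15.2000 / 13.0200
= 1.1674

1.1674


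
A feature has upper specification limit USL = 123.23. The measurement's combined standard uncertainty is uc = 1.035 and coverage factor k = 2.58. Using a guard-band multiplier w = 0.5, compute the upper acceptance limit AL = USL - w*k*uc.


U = k * uc = 2.58 * 1.035 = 2.6703
guard band g = w * U = 0.5 * 2.6703 = 1.33515
AL = USL - g = 123.23 - 1.33515
AL = 121.8949

121.8949


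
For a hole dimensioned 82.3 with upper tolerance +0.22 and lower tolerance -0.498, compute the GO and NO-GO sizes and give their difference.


GO = nominal - lower_tol (smallest hole = maximum material condition)
GO = 82.3 - 0.498 = 81.802
NO-GO = nominal + upper_tol (largest hole = least material condition)
NO-GO = 82.3 + 0.22 = 82.52
spread = NO-GO - GO = 82.52 - 81.802 = 0.7180

0.7180


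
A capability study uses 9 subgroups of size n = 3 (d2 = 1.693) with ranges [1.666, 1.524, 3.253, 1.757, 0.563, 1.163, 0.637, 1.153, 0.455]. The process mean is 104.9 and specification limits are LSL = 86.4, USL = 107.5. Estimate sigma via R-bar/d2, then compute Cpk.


R_bar = (1.666 + 1.524 + 3.253 + 1.757 + 0.563 + 1.163 + 0.637 + 1.153 + 0.455) / 9 = 1.3523333
sigma = R_bar / d2 = 1.3523333 / 1.693 = 0.79877927
Cp = (USL - LSL)/(6*sigma) = (107.5 - 86.4)/(6*0.79877927) = 4.4026
Cpu = (107.5 - 104.9)/(3*0.79877927) = 1.0850
Cpl = (104.9 - 86.4)/(3*0.79877927) = 7.7201
Cpk = min(Cpu, Cpl) = 1.0850

1.0850


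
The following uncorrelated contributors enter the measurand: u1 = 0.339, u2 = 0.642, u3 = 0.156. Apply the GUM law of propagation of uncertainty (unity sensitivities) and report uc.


uc = sqrt(0.339^2 + 0.642^2 + 0.156^2)
uc = sqrt(0.551421)
uc = 0.7426

0.7426


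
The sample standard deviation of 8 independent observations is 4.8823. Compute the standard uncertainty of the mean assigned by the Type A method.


u_A = s / sqrt(n)
u_A = 4.8823 / sqrt(8)
u_A = 4.8823 / 2.8284271
u_A = 1.7262

1.7262


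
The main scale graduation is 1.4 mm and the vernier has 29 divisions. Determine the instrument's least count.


LC = MSD / n_div
= 1.4 / 29
= 0.0483

0.0483


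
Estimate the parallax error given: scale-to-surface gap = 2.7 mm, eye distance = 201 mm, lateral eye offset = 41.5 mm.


error = h * offset / d
= 2.7 * 41.5 / 201
= 0.5575

0.5575


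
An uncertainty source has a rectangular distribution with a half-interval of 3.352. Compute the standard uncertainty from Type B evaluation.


u_B = half_width / sqrt(3)
u_B = 3.352 / 1.7320508
u_B = 1.9353

1.9353


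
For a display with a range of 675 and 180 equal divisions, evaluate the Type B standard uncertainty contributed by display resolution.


resolution = range / divisions
resolution = 675 / 180 = 3.75
u_res = resolution / (2*sqrt(3))
u_res = 3.75 / 3.4641016
u_res = 1.0825

1.0825


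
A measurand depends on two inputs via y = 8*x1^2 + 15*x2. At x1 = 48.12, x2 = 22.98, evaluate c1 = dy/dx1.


y = 8*x1^2 + 15*x2
dy/dx1 = 2*8*x1
Evaluate at x1 = 48.12: c1 = 16 * 48.12
c1 = 769.9200

769.9200


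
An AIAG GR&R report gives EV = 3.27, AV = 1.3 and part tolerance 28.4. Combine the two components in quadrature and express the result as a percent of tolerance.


GRR = sqrt(EV^2 + AV^2) = sqrt(3.27^2 + 1.3^2) = 3.5189345
%GRR = GRR / tol * 100 = 3.5189345 / 28.4 * 100
%GRR = 12.3906

12.3906


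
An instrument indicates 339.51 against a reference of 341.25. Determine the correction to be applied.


Correction = standard - reading
= 341.25 - 339.51
= 1.7400

1.7400


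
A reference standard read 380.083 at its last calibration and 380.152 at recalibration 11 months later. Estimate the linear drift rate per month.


rate = (v2 - v1) / months
= (380.152 - 380.083) / 11
= 0.0690 / 11
= 0.0063

0.0063


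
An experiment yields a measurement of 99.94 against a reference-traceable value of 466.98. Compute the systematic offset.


Systematic error = measured - true
= 99.94 - 466.98
= -367.0400

-367.0400


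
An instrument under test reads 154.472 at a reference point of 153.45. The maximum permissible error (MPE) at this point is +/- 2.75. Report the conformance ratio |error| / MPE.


e = indication - reference = 154.472 - 153.45 = 1.0220
|e| = 1.0220
ratio = |e| / MPE = 1.0220 / 2.75
ratio = 0.3716

0.3716


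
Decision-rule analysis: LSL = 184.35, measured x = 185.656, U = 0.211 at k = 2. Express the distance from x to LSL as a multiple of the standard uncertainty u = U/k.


u = U / k = 0.211 / 2 = 0.1055
margin = |LSL - x| = |184.35 - 185.656| = 1.306
z = margin / u = 1.306 / 0.1055
z = 12.3791

12.3791


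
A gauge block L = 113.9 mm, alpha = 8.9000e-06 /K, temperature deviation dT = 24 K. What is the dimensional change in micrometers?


dL = L * alpha * dT
= 113.9 * 8.9000e-06 * 24
= 0.0243290 mm
dL_um = 0.0243290 * 1000 = 24.3290 um

24.3290


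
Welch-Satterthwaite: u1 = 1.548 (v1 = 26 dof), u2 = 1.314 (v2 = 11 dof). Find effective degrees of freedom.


uc = sqrt(u1^2 + u2^2) = sqrt(1.548^2 + 1.314^2) = 2.0304926
v_eff = uc^4 / (u1^4/v1 + u2^4/v2)
= 2.0304926^4 / (1.548^4/26 + 1.314^4/11)
= 16.998306 / 0.49186881
v_eff = 34.5586

34.5586


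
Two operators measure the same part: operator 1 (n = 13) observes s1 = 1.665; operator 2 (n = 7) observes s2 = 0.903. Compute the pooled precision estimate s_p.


s_p = sqrt(((n1-1)*s1^2 + (n2-1)*s2^2) / (n1+n2-2))
numerator = (13-1)*1.665^2 + (7-1)*0.903^2 = 33.2667 + 4.892454 = 38.159154
denominator = 13 + 7 - 2 = 18
s_p^2 = 38.159154 / 18 = 2.119953
s_p = sqrt(2.119953) = 1.4560

1.4560


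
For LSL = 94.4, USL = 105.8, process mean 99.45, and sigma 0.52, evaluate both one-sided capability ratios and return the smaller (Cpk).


Cpu = (USL - mean) / (3*sigma) = (105.8 - 99.45) / (3*0.52) = 4.0705
Cpl = (mean - LSL) / (3*sigma) = (99.45 - 94.4) / (3*0.52) = 3.2372
Cpk = min(Cpu, Cpl) = 3.2372

3.2372


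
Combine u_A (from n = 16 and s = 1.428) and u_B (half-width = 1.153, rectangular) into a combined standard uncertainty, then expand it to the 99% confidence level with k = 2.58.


u_A = s / sqrt(n) = 1.428 / sqrt(16) = 0.357
u_B = half_width / sqrt(3) = 1.153 / sqrt(3) = 0.66568486
uc = sqrt(u_A^2 + u_B^2) = sqrt(0.357^2 + 0.66568486^2) = 0.75537099
U = k * uc = 2.58 * 0.75537099
U = 1.9489

1.9489


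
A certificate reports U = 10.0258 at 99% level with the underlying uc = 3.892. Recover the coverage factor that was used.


k = U / uc
k = 10.0258 / 3.892
k = 2.576

2.576


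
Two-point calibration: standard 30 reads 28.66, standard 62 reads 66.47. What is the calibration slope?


slope = (y2 - y1) / (x2 - x1)
= (66.47 - 28.66) / (62 - 30)
= 37.8100 / 32
= 1.1816

1.1816


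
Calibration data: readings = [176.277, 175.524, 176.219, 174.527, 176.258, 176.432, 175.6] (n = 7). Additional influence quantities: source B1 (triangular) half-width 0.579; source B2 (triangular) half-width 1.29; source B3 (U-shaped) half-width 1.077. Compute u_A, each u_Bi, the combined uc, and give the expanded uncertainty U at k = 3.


mean = (176.277 + 175.524 + 176.219 + 174.527 + 176.258 + 176.432 + 175.6) / 7 = 175.8338571
s = sqrt(sum((x - mean)^2)/(n-1)) = 0.6758894
u_A = s / sqrt(n) = 0.6758894 / sqrt(7) = 0.25546218
u_B1 = 0.579 / sqrt(6) = 0.23637576
u_B2 = 1.29 / sqrt(6) = 0.52664029
u_B3 = 1.077 / sqrt(2) = 0.761554
uc = sqrt(0.25546218^2 + 0.23637576^2 + 0.52664029^2 + 0.761554^2) = 0.98916577
U = k * uc = 3 * 0.98916577
U = 2.9675

2.9675


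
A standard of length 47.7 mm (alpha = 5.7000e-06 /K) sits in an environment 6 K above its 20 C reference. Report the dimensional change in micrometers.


dL = L * alpha * dT
= 47.7 * 5.7000e-06 * 6
= 0.0016313 mm
dL_um = 0.0016313 * 1000 = 1.6313 um

1.6313


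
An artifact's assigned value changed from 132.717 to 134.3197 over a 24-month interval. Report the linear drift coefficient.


rate = (v2 - v1) / months
= (134.3197 - 132.717) / 24
= 1.6027 / 24
= 0.0668

0.0668


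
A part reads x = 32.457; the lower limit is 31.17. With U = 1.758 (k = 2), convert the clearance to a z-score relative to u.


u = U / k = 1.758 / 2 = 0.879
margin = |LSL - x| = |31.17 - 32.457| = 1.287
z = margin / u = 1.287 / 0.879
z = 1.4642

1.4642


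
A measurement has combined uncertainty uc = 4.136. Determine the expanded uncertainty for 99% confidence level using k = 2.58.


U = k * uc
U = 2.58 * 4.136
U = 10.6709

10.6709


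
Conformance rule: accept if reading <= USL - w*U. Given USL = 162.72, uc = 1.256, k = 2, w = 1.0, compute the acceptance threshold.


U = k * uc = 2 * 1.256 = 2.512
guard band g = w * U = 1.0 * 2.512 = 2.512
AL = USL - g = 162.72 - 2.512
AL = 160.2080

160.2080


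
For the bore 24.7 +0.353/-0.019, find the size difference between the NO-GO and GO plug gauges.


GO = nominal - lower_tol (smallest hole = maximum material condition)
GO = 24.7 - 0.019 = 24.681
NO-GO = nominal + upper_tol (largest hole = least material condition)
NO-GO = 24.7 + 0.353 = 25.053
spread = NO-GO - GO = 25.053 - 24.681 = 0.3720

0.3720


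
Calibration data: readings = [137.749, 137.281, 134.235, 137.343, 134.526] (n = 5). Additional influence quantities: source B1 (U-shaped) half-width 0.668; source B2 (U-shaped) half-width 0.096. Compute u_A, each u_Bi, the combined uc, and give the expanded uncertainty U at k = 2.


mean = (137.749 + 137.281 + 134.235 + 137.343 + 134.526) / 5 = 136.2268
s = sqrt(sum((x - mean)^2)/(n-1)) = 1.6981108
u_A = s / sqrt(n) = 1.6981108 / sqrt(5) = 0.75941824
u_B1 = 0.668 / sqrt(2) = 0.47234733
u_B2 = 0.096 / sqrt(2) = 0.067882251
uc = sqrt(0.75941824^2 + 0.47234733^2 + 0.067882251^2) = 0.8969036
U = k * uc = 2 * 0.8969036
U = 1.7938

1.7938


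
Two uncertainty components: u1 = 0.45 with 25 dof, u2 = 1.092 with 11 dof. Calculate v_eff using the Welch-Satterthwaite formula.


uc = sqrt(u1^2 + u2^2) = sqrt(0.45^2 + 1.092^2) = 1.1810859
v_eff = uc^4 / (u1^4/v1 + u2^4/v2)
= 1.1810859^4 / (0.45^4/25 + 1.092^4/11)
= 1.9459243 / 0.13091029
v_eff = 14.8646

14.8646


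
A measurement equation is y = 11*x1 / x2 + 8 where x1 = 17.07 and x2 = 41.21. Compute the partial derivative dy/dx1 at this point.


y = 11*x1 / x2 + 8
dy/dx1 = 11/x2
Evaluate at x2 = 41.21: c1 = 11 / 41.21
c1 = 0.2669

0.2669


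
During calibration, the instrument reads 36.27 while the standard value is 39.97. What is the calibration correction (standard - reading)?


Correction = standard - reading
= 39.97 - 36.27
= 3.7000

3.7000


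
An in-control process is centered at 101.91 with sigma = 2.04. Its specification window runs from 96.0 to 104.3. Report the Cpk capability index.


Cpu = (USL - mean) / (3*sigma) = (104.3 - 101.91) / (3*2.04) = 0.3905
Cpl = (mean - LSL) / (3*sigma) = (101.91 - 96.0) / (3*2.04) = 0.9657
Cpk = min(Cpu, Cpl) = 0.3905

0.3905


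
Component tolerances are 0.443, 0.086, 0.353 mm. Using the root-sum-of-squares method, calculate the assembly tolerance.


RSS = sqrt(0.443^2 + 0.086^2 + 0.353^2)
= sqrt(0.328254)
= 0.5729

0.5729


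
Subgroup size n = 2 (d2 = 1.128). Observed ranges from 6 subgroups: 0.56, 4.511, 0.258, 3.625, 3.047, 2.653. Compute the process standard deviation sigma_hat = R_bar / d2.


R_bar = (0.56 + 4.511 + 0.258 + 3.625 + 3.047 + 2.653) / 6
R_bar = 14.654 / 6 = 2.4423333
sigma_hat = R_bar / d2 = 2.4423333 / 1.128 = 2.1652

2.1652


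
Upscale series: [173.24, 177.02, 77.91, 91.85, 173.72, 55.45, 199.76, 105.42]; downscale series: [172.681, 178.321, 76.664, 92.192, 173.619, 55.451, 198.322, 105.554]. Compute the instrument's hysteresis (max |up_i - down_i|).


|173.24 - 172.681| = 0.5590
|177.02 - 178.321| = 1.3010
|77.91 - 76.664| = 1.2460
|91.85 - 92.192| = 0.3420
|173.72 - 173.619| = 0.1010
|55.45 - 55.451| = 0.0010
|199.76 - 198.322| = 1.4380
|105.42 - 105.554| = 0.1340
hysteresis = max(diffs) = 1.4380

1.4380


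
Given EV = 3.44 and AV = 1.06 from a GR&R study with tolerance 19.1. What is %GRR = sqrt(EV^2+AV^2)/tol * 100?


GRR = sqrt(EV^2 + AV^2) = sqrt(3.44^2 + 1.06^2) = 3.5996111
%GRR = GRR / tol * 100 = 3.5996111 / 19.1 * 100
%GRR = 18.8461

18.8461


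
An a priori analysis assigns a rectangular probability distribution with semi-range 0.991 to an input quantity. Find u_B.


u_B = half_width / sqrt(3)
u_B = 0.991 / 1.7320508
u_B = 0.5722

0.5722


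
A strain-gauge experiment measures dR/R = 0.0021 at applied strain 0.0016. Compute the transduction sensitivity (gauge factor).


GF = (dR/R) / epsilon
= 0.0021 / 0.0016
= 1.3125

1.3125


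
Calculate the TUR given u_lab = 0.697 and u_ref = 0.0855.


TUR = u_lab / u_ref
= 0.697 / 0.0855
= 8.1520

8.1520


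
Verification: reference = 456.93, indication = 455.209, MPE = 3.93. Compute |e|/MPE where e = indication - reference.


e = indication - reference = 455.209 - 456.93 = -1.7210
|e| = 1.7210
ratio = |e| / MPE = 1.7210 / 3.93
ratio = 0.4379

0.4379


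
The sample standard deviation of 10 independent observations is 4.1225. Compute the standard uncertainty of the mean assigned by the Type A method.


u_A = s / sqrt(n)
u_A = 4.1225 / sqrt(10)
u_A = 4.1225 / 3.1622777
u_A = 1.3036

1.3036


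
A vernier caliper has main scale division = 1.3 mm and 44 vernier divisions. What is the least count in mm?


LC = MSD / n_div
= 1.3 / 44
= 0.0295

0.0295


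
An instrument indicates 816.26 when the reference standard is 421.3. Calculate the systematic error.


Systematic error = measured - true
= 816.26 - 421.3
= 394.9600

394.9600


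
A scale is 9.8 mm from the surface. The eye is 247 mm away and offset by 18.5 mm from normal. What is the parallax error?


error = h * offset / d
= 9.8 * 18.5 / 247
= 0.7340

0.7340


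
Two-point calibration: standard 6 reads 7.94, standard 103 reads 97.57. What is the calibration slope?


slope = (y2 - y1) / (x2 - x1)
= (97.57 - 7.94) / (103 - 6)
= 89.6300 / 97
= 0.9240

0.9240


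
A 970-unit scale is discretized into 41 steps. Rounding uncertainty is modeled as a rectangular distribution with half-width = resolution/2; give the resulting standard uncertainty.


resolution = range / divisions
resolution = 970 / 41 = 23.658537
u_res = resolution / (2*sqrt(3))
u_res = 23.658537 / 3.4641016
u_res = 6.8296

6.8296


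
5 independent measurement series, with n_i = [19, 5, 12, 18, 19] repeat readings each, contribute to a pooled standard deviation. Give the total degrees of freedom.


nu = sum_i (n_i - 1)
nu = ((19 - 1) + (5 - 1) + (12 - 1) + (18 - 1) + (19 - 1))
nu = 18 + 4 + 11 + 17 + 18
nu = 68

68


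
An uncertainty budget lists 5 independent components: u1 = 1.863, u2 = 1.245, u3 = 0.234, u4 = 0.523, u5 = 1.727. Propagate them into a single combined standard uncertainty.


uc = sqrt(1.863^2 + 1.245^2 + 0.234^2 + 0.523^2 + 1.727^2)
uc = sqrt(8.331608)
uc = 2.8865

2.8865


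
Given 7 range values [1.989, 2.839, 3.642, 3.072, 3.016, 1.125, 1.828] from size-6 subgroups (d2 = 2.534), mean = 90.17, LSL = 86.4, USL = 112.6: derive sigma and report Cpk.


R_bar = (1.989 + 2.839 + 3.642 + 3.072 + 3.016 + 1.125 + 1.828) / 7 = 2.5015714
sigma = R_bar / d2 = 2.5015714 / 2.534 = 0.9872026
Cp = (USL - LSL)/(6*sigma) = (112.6 - 86.4)/(6*0.9872026) = 4.4233
Cpu = (112.6 - 90.17)/(3*0.9872026) = 7.5736
Cpl = (90.17 - 86.4)/(3*0.9872026) = 1.2730
Cpk = min(Cpu, Cpl) = 1.2730

1.2730


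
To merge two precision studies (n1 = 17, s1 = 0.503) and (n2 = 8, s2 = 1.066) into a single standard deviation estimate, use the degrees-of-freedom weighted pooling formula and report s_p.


s_p = sqrt(((n1-1)*s1^2 + (n2-1)*s2^2) / (n1+n2-2))
numerator = (17-1)*0.503^2 + (8-1)*1.066^2 = 4.048144 + 7.954492 = 12.002636
denominator = 17 + 8 - 2 = 23
s_p^2 = 12.002636 / 23 = 0.52185374
s_p = sqrt(0.52185374) = 0.7224

0.7224


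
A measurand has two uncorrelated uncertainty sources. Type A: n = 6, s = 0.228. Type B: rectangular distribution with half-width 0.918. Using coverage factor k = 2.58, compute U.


u_A = s / sqrt(n) = 0.228 / sqrt(6) = 0.09308061
u_B = half_width / sqrt(3) = 0.918 / sqrt(3) = 0.53000755
uc = sqrt(u_A^2 + u_B^2) = sqrt(0.09308061^2 + 0.53000755^2) = 0.53811895
U = k * uc = 2.58 * 0.53811895
U = 1.3883

1.3883


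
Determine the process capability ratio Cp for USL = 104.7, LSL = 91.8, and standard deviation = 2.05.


Cp = (USL - LSL) / (6 * sigma)
= (104.7 - 91.8) / (6 * 2.05)
= 12.9000 / 12.3000
= 1.0488

1.0488


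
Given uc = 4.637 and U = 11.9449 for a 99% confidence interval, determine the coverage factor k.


k = U / uc
k = 11.9449 / 4.637
k = 2.576

2.576


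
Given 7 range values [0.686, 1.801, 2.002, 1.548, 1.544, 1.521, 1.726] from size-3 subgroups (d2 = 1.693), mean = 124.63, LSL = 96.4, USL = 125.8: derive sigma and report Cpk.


R_bar = (0.686 + 1.801 + 2.002 + 1.548 + 1.544 + 1.521 + 1.726) / 7 = 1.5468571
sigma = R_bar / d2 = 1.5468571 / 1.693 = 0.91367815
Cp = (USL - LSL)/(6*sigma) = (125.8 - 96.4)/(6*0.91367815) = 5.3629
Cpu = (125.8 - 124.63)/(3*0.91367815) = 0.4268
Cpl = (124.63 - 96.4)/(3*0.91367815) = 10.2990
Cpk = min(Cpu, Cpl) = 0.4268

0.4268


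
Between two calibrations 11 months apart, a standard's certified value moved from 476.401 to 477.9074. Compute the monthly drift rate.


rate = (v2 - v1) / months
= (477.9074 - 476.401) / 11
= 1.5064 / 11
= 0.1369

0.1369


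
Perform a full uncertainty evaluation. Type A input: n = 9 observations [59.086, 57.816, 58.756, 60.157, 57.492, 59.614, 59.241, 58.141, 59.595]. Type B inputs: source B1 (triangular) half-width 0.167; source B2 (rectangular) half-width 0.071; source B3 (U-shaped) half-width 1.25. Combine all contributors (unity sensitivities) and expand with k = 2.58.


mean = (59.086 + 57.816 + 58.756 + 60.157 + 57.492 + 59.614 + 59.241 + 58.141 + 59.595) / 9 = 58.87755556
s = sqrt(sum((x - mean)^2)/(n-1)) = 0.89955199
u_A = s / sqrt(n) = 0.89955199 / sqrt(9) = 0.29985066
u_B1 = 0.167 / sqrt(6) = 0.068177465
u_B2 = 0.071 / sqrt(3) = 0.040991869
u_B3 = 1.25 / sqrt(2) = 0.88388348
uc = sqrt(0.29985066^2 + 0.068177465^2 + 0.040991869^2 + 0.88388348^2) = 0.93674379
U = k * uc = 2.58 * 0.93674379
U = 2.4168

2.4168


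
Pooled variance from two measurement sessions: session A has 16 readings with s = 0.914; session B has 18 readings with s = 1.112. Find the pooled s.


s_p = sqrt(((n1-1)*s1^2 + (n2-1)*s2^2) / (n1+n2-2))
numerator = (16-1)*0.914^2 + (18-1)*1.112^2 = 12.53094 + 21.021248 = 33.552188
denominator = 16 + 18 - 2 = 32
s_p^2 = 33.552188 / 32 = 1.0485059
s_p = sqrt(1.0485059) = 1.0240

1.0240


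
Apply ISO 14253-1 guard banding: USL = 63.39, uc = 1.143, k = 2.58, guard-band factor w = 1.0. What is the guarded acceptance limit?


U = k * uc = 2.58 * 1.143 = 2.94894
guard band g = w * U = 1.0 * 2.94894 = 2.94894
AL = USL - g = 63.39 - 2.94894
AL = 60.4411

60.4411


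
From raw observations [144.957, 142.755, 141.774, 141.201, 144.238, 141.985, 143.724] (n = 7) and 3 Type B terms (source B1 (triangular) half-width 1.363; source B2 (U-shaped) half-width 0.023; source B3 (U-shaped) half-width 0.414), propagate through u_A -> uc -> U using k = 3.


mean = (144.957 + 142.755 + 141.774 + 141.201 + 144.238 + 141.985 + 143.724) / 7 = 142.9477143
s = sqrt(sum((x - mean)^2)/(n-1)) = 1.3962604
u_A = s / sqrt(n) = 1.3962604 / sqrt(7) = 0.52773683
u_B1 = 1.363 / sqrt(6) = 0.55644242
u_B2 = 0.023 / sqrt(2) = 0.016263456
u_B3 = 0.414 / sqrt(2) = 0.29274221
uc = sqrt(0.52773683^2 + 0.55644242^2 + 0.016263456^2 + 0.29274221^2) = 0.821034
U = k * uc = 3 * 0.821034
U = 2.4631

2.4631


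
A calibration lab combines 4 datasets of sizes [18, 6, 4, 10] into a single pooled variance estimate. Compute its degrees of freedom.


nu = sum_i (n_i - 1)
nu = ((18 - 1) + (6 - 1) + (4 - 1) + (10 - 1))
nu = 17 + 5 + 3 + 9
nu = 34

34


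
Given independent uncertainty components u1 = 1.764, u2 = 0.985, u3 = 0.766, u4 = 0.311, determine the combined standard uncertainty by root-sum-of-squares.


uc = sqrt(1.764^2 + 0.985^2 + 0.766^2 + 0.311^2)
uc = sqrt(4.765398)
uc = 2.1830

2.1830


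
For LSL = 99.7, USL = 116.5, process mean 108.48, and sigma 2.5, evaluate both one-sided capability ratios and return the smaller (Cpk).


Cpu = (USL - mean) / (3*sigma) = (116.5 - 108.48) / (3*2.5) = 1.0693
Cpl = (mean - LSL) / (3*sigma) = (108.48 - 99.7) / (3*2.5) = 1.1707
Cpk = min(Cpu, Cpl) = 1.0693

1.0693


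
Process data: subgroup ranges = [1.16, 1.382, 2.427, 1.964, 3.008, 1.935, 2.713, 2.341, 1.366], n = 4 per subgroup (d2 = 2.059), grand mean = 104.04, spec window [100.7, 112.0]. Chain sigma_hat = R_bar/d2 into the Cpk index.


R_bar = (1.16 + 1.382 + 2.427 + 1.964 + 3.008 + 1.935 + 2.713 + 2.341 + 1.366) / 9 = 2.0328889
sigma = R_bar / d2 = 2.0328889 / 2.059 = 0.98731855
Cp = (USL - LSL)/(6*sigma) = (112.0 - 100.7)/(6*0.98731855) = 1.9075
Cpu = (112.0 - 104.04)/(3*0.98731855) = 2.6874
Cpl = (104.04 - 100.7)/(3*0.98731855) = 1.1276
Cpk = min(Cpu, Cpl) = 1.1276

1.1276


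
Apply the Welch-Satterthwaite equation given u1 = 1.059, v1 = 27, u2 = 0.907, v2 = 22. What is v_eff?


uc = sqrt(u1^2 + u2^2) = sqrt(1.059^2 + 0.907^2) = 1.3943206
v_eff = uc^4 / (u1^4/v1 + u2^4/v2)
= 1.3943206^4 / (1.059^4/27 + 0.907^4/22)
= 3.7796412 / 0.077343635
v_eff = 48.8682

48.8682


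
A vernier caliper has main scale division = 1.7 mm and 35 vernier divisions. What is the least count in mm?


LC = MSD / n_div
= 1.7 / 35
= 0.0486

0.0486


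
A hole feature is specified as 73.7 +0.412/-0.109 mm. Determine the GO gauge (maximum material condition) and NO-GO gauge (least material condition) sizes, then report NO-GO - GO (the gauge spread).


GO = nominal - lower_tol (smallest hole = maximum material condition)
GO = 73.7 - 0.109 = 73.591
NO-GO = nominal + upper_tol (largest hole = least material condition)
NO-GO = 73.7 + 0.412 = 74.112
spread = NO-GO - GO = 74.112 - 73.591 = 0.5210

0.5210


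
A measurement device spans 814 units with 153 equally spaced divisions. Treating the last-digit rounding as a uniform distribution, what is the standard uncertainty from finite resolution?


resolution = range / divisions
resolution = 814 / 153 = 5.3202614
u_res = resolution / (2*sqrt(3))
u_res = 5.3202614 / 3.4641016
u_res = 1.5358

1.5358


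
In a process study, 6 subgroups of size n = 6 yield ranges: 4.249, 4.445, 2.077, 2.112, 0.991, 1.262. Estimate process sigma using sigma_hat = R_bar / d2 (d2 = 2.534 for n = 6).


R_bar = (4.249 + 4.445 + 2.077 + 2.112 + 0.991 + 1.262) / 6
R_bar = 15.136 / 6 = 2.5226667
sigma_hat = R_bar / d2 = 2.5226667 / 2.534 = 0.9955

0.9955


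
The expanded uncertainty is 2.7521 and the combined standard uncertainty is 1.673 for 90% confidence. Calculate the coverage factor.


k = U / uc
k = 2.7521 / 1.673
k = 1.645

1.645


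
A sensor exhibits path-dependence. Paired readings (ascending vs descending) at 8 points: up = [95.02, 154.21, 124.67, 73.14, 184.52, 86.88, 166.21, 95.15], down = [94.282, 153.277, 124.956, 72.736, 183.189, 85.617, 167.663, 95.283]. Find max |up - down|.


|95.02 - 94.282| = 0.7380
|154.21 - 153.277| = 0.9330
|124.67 - 124.956| = 0.2860
|73.14 - 72.736| = 0.4040
|184.52 - 183.189| = 1.3310
|86.88 - 85.617| = 1.2630
|166.21 - 167.663| = 1.4530
|95.15 - 95.283| = 0.1330
hysteresis = max(diffs) = 1.4530

1.4530


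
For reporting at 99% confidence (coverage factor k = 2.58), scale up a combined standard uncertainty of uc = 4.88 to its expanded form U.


U = k * uc
U = 2.58 * 4.88
U = 12.5904

12.5904


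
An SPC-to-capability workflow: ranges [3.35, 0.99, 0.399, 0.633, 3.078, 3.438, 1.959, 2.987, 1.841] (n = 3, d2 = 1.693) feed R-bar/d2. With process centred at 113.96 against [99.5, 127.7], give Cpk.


R_bar = (3.35 + 0.99 + 0.399 + 0.633 + 3.078 + 3.438 + 1.959 + 2.987 + 1.841) / 9 = 2.075
sigma = R_bar / d2 = 2.075 / 1.693 = 1.225635
Cp = (USL - LSL)/(6*sigma) = (127.7 - 99.5)/(6*1.225635) = 3.8347
Cpu = (127.7 - 113.96)/(3*1.225635) = 3.7368
Cpl = (113.96 - 99.5)/(3*1.225635) = 3.9327
Cpk = min(Cpu, Cpl) = 3.7368

3.7368


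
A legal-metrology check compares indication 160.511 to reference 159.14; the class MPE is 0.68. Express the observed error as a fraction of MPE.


e = indication - reference = 160.511 - 159.14 = 1.3710
|e| = 1.3710
ratio = |e| / MPE = 1.3710 / 0.68
ratio = 2.0162

2.0162


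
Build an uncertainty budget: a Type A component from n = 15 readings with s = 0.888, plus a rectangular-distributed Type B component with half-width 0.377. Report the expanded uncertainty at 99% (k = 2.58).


u_A = s / sqrt(n) = 0.888 / sqrt(15) = 0.22928061
u_B = half_width / sqrt(3) = 0.377 / sqrt(3) = 0.21766105
uc = sqrt(u_A^2 + u_B^2) = sqrt(0.22928061^2 + 0.21766105^2) = 0.31614226
U = k * uc = 2.58 * 0.31614226
U = 0.8156

0.8156


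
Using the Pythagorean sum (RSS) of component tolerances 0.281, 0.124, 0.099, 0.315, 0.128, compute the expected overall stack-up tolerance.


RSS = sqrt(0.281^2 + 0.124^2 + 0.099^2 + 0.315^2 + 0.128^2)
= sqrt(0.219747)
= 0.4688

0.4688


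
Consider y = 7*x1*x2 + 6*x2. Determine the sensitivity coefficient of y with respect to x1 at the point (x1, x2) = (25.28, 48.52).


y = 7*x1*x2 + 6*x2
dy/dx1 = 7*x2
Evaluate at x2 = 48.52: c1 = 7 * 48.52
c1 = 339.6400

339.6400


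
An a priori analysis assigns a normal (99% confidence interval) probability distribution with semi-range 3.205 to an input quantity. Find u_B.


u_B = half_width / 2.576
u_B = 3.205 / 2.576
u_B = 1.2442

1.2442


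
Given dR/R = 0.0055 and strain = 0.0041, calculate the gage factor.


GF = (dR/R) / epsilon
= 0.0055 / 0.0041
= 1.3415

1.3415


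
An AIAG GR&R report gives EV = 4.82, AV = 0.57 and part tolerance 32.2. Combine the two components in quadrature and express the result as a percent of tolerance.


GRR = sqrt(EV^2 + AV^2) = sqrt(4.82^2 + 0.57^2) = 4.8535863
%GRR = GRR / tol * 100 = 4.8535863 / 32.2 * 100
%GRR = 15.0732

15.0732


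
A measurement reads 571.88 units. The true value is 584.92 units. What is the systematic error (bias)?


Systematic error = measured - true
= 571.88 - 584.92
= -13.0400

-13.0400


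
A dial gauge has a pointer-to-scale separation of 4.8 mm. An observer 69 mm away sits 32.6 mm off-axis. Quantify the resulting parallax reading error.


error = h * offset / d
= 4.8 * 32.6 / 69
= 2.2678

2.2678


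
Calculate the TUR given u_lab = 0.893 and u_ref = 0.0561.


TUR = u_lab / u_ref
= 0.893 / 0.0561
= 15.9180

15.9180


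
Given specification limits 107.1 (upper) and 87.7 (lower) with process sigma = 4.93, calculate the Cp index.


Cp = (USL - LSL) / (6 * sigma)
= (107.1 - 87.7) / (6 * 4.93)
= 19.4000 / 29.5800
= 0.6558

0.6558


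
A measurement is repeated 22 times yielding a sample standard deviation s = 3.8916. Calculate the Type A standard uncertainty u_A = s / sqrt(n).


u_A = s / sqrt(n)
u_A = 3.8916 / sqrt(22)
u_A = 3.8916 / 4.6904158
u_A = 0.8297

0.8297


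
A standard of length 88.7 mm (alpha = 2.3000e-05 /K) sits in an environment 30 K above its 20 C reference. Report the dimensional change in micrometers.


dL = L * alpha * dT
= 88.7 * 2.3000e-05 * 30
= 0.0612030 mm
dL_um = 0.0612030 * 1000 = 61.2030 um

61.2030


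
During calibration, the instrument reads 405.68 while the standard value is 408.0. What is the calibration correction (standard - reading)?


Correction = standard - reading
= 408.0 - 405.68
= 2.3200

2.3200


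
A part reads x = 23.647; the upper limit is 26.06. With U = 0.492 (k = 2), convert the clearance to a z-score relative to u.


u = U / k = 0.492 / 2 = 0.246
margin = |USL - x| = |26.06 - 23.647| = 2.413
z = margin / u = 2.413 / 0.246
z = 9.8089

9.8089


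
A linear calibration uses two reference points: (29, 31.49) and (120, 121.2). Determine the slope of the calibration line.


slope = (y2 - y1) / (x2 - x1)
= (121.2 - 31.49) / (120 - 29)
= 89.7100 / 91
= 0.9858

0.9858


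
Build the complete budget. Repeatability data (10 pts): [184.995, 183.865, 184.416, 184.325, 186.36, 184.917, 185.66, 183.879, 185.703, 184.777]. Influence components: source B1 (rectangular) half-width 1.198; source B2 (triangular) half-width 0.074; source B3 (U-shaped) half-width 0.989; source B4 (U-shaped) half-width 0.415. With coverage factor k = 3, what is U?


mean = (184.995 + 183.865 + 184.416 + 184.325 + 186.36 + 184.917 + 185.66 + 183.879 + 185.703 + 184.777) / 10 = 184.8897
s = sqrt(sum((x - mean)^2)/(n-1)) = 0.82029386
u_A = s / sqrt(n) = 0.82029386 / sqrt(10) = 0.25939969
u_B1 = 1.198 / sqrt(3) = 0.69166562
u_B2 = 0.074 / sqrt(6) = 0.030210373
u_B3 = 0.989 / sqrt(2) = 0.69932861
u_B4 = 0.415 / sqrt(2) = 0.29344931
uc = sqrt(0.25939969^2 + 0.69166562^2 + 0.030210373^2 + 0.69932861^2 + 0.29344931^2) = 1.0591389
U = k * uc = 3 * 1.0591389
U = 3.1774

3.1774


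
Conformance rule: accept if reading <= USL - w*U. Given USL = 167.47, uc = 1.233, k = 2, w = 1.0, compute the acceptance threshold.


U = k * uc = 2 * 1.233 = 2.466
guard band g = w * U = 1.0 * 2.466 = 2.466
AL = USL - g = 167.47 - 2.466
AL = 165.0040

165.0040


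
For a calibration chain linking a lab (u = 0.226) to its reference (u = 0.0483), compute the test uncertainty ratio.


TUR = u_lab / u_ref
= 0.226 / 0.0483
= 4.6791

4.6791


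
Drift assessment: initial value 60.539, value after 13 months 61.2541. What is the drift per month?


rate = (v2 - v1) / months
= (61.2541 - 60.539) / 13
= 0.7151 / 13
= 0.0550

0.0550


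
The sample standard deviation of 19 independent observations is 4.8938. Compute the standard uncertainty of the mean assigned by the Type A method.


u_A = s / sqrt(n)
u_A = 4.8938 / sqrt(19)
u_A = 4.8938 / 4.3588989
u_A = 1.1227

1.1227


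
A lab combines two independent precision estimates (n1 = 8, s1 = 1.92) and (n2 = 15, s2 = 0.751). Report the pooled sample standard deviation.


s_p = sqrt(((n1-1)*s1^2 + (n2-1)*s2^2) / (n1+n2-2))
numerator = (8-1)*1.92^2 + (15-1)*0.751^2 = 25.8048 + 7.896014 = 33.700814
denominator = 8 + 15 - 2 = 21
s_p^2 = 33.700814 / 21 = 1.6048007
s_p = sqrt(1.6048007) = 1.2668

1.2668


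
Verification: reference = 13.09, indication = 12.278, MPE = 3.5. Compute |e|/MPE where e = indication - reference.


e = indication - reference = 12.278 - 13.09 = -0.8120
|e| = 0.8120
ratio = |e| / MPE = 0.8120 / 3.5
ratio = 0.2320

0.2320


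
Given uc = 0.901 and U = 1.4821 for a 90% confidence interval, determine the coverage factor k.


k = U / uc
k = 1.4821 / 0.901
k = 1.645

1.645


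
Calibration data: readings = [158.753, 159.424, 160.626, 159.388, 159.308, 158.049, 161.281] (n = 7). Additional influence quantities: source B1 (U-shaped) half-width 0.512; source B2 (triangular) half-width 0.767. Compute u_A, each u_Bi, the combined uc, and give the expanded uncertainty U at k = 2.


mean = (158.753 + 159.424 + 160.626 + 159.388 + 159.308 + 158.049 + 161.281) / 7 = 159.547
s = sqrt(sum((x - mean)^2)/(n-1)) = 1.0910979
u_A = s / sqrt(n) = 1.0910979 / sqrt(7) = 0.41239624
u_B1 = 0.512 / sqrt(2) = 0.36203867
u_B2 = 0.767 / sqrt(6) = 0.31312644
uc = sqrt(0.41239624^2 + 0.36203867^2 + 0.31312644^2) = 0.6318155
U = k * uc = 2 * 0.6318155
U = 1.2636

1.2636


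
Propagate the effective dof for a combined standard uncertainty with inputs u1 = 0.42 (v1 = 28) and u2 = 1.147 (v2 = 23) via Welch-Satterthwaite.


uc = sqrt(u1^2 + u2^2) = sqrt(0.42^2 + 1.147^2) = 1.2214782
v_eff = uc^4 / (u1^4/v1 + u2^4/v2)
= 1.2214782^4 / (0.42^4/28 + 1.147^4/23)
= 2.2260908 / 0.07636467
v_eff = 29.1508

29.1508


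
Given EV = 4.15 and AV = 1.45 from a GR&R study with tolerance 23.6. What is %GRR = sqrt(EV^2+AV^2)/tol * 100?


GRR = sqrt(EV^2 + AV^2) = sqrt(4.15^2 + 1.45^2) = 4.3960209
%GRR = GRR / tol * 100 = 4.3960209 / 23.6 * 100
%GRR = 18.6272

18.6272


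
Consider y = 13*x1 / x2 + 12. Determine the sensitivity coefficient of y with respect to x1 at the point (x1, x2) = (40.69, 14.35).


y = 13*x1 / x2 + 12
dy/dx1 = 13/x2
Evaluate at x2 = 14.35: c1 = 13 / 14.35
c1 = 0.9059

0.9059


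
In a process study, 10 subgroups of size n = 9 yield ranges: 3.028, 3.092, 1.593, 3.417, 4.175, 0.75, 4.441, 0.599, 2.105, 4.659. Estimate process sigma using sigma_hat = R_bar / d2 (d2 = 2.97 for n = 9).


R_bar = (3.028 + 3.092 + 1.593 + 3.417 + 4.175 + 0.75 + 4.441 + 0.599 + 2.105 + 4.659) / 10
R_bar = 27.859 / 10 = 2.7859
sigma_hat = R_bar / d2 = 2.7859 / 2.97 = 0.9380

0.9380


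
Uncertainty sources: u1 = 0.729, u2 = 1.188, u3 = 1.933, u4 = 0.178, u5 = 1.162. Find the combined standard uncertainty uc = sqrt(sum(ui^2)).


uc = sqrt(0.729^2 + 1.188^2 + 1.933^2 + 0.178^2 + 1.162^2)
uc = sqrt(7.061202)
uc = 2.6573

2.6573


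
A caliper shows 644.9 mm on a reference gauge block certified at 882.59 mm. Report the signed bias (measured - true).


Systematic error = measured - true
= 644.9 - 882.59
= -237.6900

-237.6900


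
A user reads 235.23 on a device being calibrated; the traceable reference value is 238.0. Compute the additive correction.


Correction = standard - reading
= 238.0 - 235.23
= 2.7700

2.7700


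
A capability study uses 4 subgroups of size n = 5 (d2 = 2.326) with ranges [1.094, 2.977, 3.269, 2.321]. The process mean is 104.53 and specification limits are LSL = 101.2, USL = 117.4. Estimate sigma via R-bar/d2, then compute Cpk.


R_bar = (1.094 + 2.977 + 3.269 + 2.321) / 4 = 2.41525
sigma = R_bar / d2 = 2.41525 / 2.326 = 1.0383706
Cp = (USL - LSL)/(6*sigma) = (117.4 - 101.2)/(6*1.0383706) = 2.6002
Cpu = (117.4 - 104.53)/(3*1.0383706) = 4.1315
Cpl = (104.53 - 101.2)/(3*1.0383706) = 1.0690
Cpk = min(Cpu, Cpl) = 1.0690

1.0690


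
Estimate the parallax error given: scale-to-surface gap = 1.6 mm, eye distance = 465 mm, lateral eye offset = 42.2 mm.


error = h * offset / d
= 1.6 * 42.2 / 465
= 0.1452

0.1452


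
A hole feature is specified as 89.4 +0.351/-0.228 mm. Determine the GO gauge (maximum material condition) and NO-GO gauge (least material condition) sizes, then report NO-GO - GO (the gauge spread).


GO = nominal - lower_tol (smallest hole = maximum material condition)
GO = 89.4 - 0.228 = 89.172
NO-GO = nominal + upper_tol (largest hole = least material condition)
NO-GO = 89.4 + 0.351 = 89.751
spread = NO-GO - GO = 89.751 - 89.172 = 0.5790

0.5790


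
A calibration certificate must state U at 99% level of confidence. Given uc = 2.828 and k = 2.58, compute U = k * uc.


U = k * uc
U = 2.58 * 2.828
U = 7.2962

7.2962
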